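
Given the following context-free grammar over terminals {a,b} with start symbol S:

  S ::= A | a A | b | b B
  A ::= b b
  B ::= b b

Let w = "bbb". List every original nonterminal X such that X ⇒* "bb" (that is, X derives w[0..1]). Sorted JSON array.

CNF form of G:
  S -> T0 B | T0 T0 | T1 A | b
  A -> T0 T0
  B -> T0 T0
  T0 -> b
  T1 -> a

CYK fill — only the sub-triangle for w[0..1]:
  cell(0,0) b: {S,T0}  orig:{S}
  cell(1,1) b: {S,T0}  orig:{S}
  cell(0,1) bb: {A,B,S}

Original NTs in T[0,1] deriving "bb": ["A", "B", "S"]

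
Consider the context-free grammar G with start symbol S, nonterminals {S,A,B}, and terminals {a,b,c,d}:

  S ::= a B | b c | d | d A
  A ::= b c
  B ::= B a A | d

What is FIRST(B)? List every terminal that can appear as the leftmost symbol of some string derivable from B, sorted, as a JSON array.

FIRST sets, iterate to fixpoint:
iter 1:
  A via A→b c: +{b}
  B via B→d: +{d}
  S via S→a B: +{a}
  S via S→b c: +{b}
  S via S→d: +{d}
  S: {a,b,d}  A: {b}  B: {d}
iter 2: (no change)
  S: {a,b,d}  A: {b}  B: {d}

FIRST(B) = ["d"]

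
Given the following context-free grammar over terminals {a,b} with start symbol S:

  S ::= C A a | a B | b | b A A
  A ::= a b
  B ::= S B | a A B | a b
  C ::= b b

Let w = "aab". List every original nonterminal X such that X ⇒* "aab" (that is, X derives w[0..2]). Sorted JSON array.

CNF form of G:
  S -> C X3 | T0 B | T1 X4 | b
  A -> T0 T1
  B -> S B | T0 T1 | T0 X2
  C -> T1 T1
  T0 -> a
  T1 -> b
  X2 -> A B
  X3 -> A T0
  X4 -> A A

Fill CYK table bottom-up, restricted to cells inside w[0..2]:
  [0..0]={T0}  "a"  orig:{}
  [1..1]={T0}  "a"  orig:{}
  [2..2]={S,T1}  "b"  orig:{S}
  [0..1]=∅  "aa"
  [1..2]={A,B}  "ab"
  [0..2]={S}  "aab"

Original NTs in T[0,2] deriving "aab": ["S"]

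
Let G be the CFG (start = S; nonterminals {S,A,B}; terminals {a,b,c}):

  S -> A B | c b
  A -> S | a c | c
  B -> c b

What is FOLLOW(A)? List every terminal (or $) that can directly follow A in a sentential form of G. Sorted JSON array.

Compute FIRST by fixpoint:
pass 1:
  A via A→a c: +{a}
  A via A→c: +{c}
  B via B→c b: +{c}
  S via S→A B: +{a,c}
  S: {a,c}  A: {a,c}  B: {c}
pass 2: done
  S: {a,c}  A: {a,c}  B: {c}

FOLLOW sets:
FOLLOW(S) := {$}
iter 1:
  S→A B: FOLLOW(A) ⊇ FIRST(B) = {c}; new: +{c}
  S→A B: FOLLOW(B) ⊇ FOLLOW(S) ⊇ {$}; new: +{$}
  FOLLOW[S]={$}  FOLLOW[A]={c}  FOLLOW[B]={$}
iter 2:
  A→S: FOLLOW(S) ⊇ FOLLOW(A) ⊇ {c}; new: +{c}
  S→A B: FOLLOW(B) ⊇ FOLLOW(S) ⊇ {$,c}; new: +{c}
  FOLLOW[S]={$,c}  FOLLOW[A]={c}  FOLLOW[B]={$,c}
iter 3: done
  FOLLOW[S]={$,c}  FOLLOW[A]={c}  FOLLOW[B]={$,c}

FOLLOW(A) = ["c"]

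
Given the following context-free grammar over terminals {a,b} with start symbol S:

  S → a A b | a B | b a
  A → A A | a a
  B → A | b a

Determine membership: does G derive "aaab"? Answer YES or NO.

CNF form of G:
  S -> T0 B | T0 X2 | T1 T0
  A -> A A | T0 T0
  B -> A A | T0 T0 | T1 T0
  T0 -> a
  T1 -> b
  X2 -> A T1

Fill CYK table bottom-up:
  cell(0,0) a: {T0}  orig:{}
  cell(1,1) a: {T0}  orig:{}
  cell(2,2) a: {T0}  orig:{}
  cell(3,3) b: {T1}  orig:{}
  cell(0,1) aa: {A,B}
  cell(1,2) aa: {A,B}
  cell(2,3) ab: ∅
  cell(0,2) aaa: {S}
  cell(1,3) aab: {X2}  orig:{}
  cell(0,3) aaab: {S}

S ∈ T[0,3] ⇒ YES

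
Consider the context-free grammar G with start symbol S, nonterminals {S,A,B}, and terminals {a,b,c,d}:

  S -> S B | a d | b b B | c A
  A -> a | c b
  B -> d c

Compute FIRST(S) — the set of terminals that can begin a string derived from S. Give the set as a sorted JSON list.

FIRST sets, iterate to fixpoint:
[1]
  A via A→a: +{a}
  A via A→c b: +{c}
  B via B→d c: +{d}
  S via S→a d: +{a}
  S via S→b b B: +{b}
  S via S→c A: +{c}
  FIRST(S)={a,b,c}  FIRST(A)={a,c}  FIRST(B)={d}
[2] (no change)
  FIRST(S)={a,b,c}  FIRST(A)={a,c}  FIRST(B)={d}

FIRST(S) = ["a", "b", "c"]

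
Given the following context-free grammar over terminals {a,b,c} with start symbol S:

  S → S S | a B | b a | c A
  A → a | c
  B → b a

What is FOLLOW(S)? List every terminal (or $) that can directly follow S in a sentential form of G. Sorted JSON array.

FIRST iteration:
round 1:
  A via A→a: +{a}
  A via A→c: +{c}
  B via B→b a: +{b}
  S via S→a B: +{a}
  S via S→b a: +{b}
  S via S→c A: +{c}
  FIRST(S)={a,b,c}  FIRST(A)={a,c}  FIRST(B)={b}
round 2: (stable)
  FIRST(S)={a,b,c}  FIRST(A)={a,c}  FIRST(B)={b}

FOLLOW sets:
FOLLOW(S) := {$}
[1]
  S→S S: FOLLOW(S) ⊇ FIRST(S) = {a,b,c}; new: +{a,b,c}
  S→a B: FOLLOW(B) ⊇ FOLLOW(S) ⊇ {$,a,b,c}; new: +{$,a,b,c}
  S→c A: FOLLOW(A) ⊇ FOLLOW(S) ⊇ {$,a,b,c}; new: +{$,a,b,c}
  FOLLOW(S)={$,a,b,c}  FOLLOW(A)={$,a,b,c}  FOLLOW(B)={$,a,b,c}
[2] (no change)
  FOLLOW(S)={$,a,b,c}  FOLLOW(A)={$,a,b,c}  FOLLOW(B)={$,a,b,c}

FOLLOW(S) = ["$", "a", "b", "c"]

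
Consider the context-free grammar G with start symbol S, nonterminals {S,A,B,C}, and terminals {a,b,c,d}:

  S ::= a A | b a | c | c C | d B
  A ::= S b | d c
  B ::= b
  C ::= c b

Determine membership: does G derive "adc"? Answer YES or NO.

CNF form of G:
  S -> T0 T3 | T1 B | T2 C | T3 A | c
  A -> S T0 | T1 T2
  B -> b
  C -> T2 T0
  T0 -> b
  T1 -> d
  T2 -> c
  T3 -> a

CYK fill:
  [0..0]={T3}  "a"  orig:{}
  [1..1]={T1}  "d"  orig:{}
  [2..2]={S,T2}  "c"  orig:{S}
  [0..1]=∅  "ad"
  [1..2]={A}  "dc"
  [0..2]={S}  "adc"

S ∈ T[0,2] ⇒ YES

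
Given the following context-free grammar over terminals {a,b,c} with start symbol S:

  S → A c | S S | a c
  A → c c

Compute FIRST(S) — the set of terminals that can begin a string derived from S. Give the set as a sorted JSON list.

Compute FIRST by fixpoint:
[1]
  A via A→c c: +{c}
  S via S→A c: +{c}
  S via S→a c: +{a}
  FIRST(S)={a,c}  FIRST(A)={c}
[2] done
  FIRST(S)={a,c}  FIRST(A)={c}

FIRST(S) = ["a", "c"]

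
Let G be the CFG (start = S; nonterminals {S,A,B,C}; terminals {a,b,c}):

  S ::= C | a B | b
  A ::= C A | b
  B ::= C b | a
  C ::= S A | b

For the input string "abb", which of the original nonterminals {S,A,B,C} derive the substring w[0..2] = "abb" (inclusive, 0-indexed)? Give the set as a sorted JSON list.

Convert to CNF:
  S -> S A | T1 B | b
  A -> C A | b
  B -> C T0 | a
  C -> S A | b
  T0 -> b
  T1 -> a

CYK fill, restricted to cells inside w[0..2]:
  T[0,0] 'a' = {B,T1}  orig:{B}
  T[1,1] 'b' = {A,C,S,T0}  orig:{A,C,S}
  T[2,2] 'b' = {A,C,S,T0}  orig:{A,C,S}
  T[0,1] 'ab' = ∅
  T[1,2] 'bb' = {A,B,C,S}
  T[0,2] 'abb' = {S}

Original NTs in T[0,2] deriving "abb": ["S"]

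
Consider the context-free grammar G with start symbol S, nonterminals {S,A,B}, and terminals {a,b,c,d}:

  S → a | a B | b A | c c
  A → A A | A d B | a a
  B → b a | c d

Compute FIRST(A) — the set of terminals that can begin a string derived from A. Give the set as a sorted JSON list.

FIRST sets, iterate to fixpoint:
iter 1:
  A via A→a a: +{a}
  B via B→b a: +{b}
  B via B→c d: +{c}
  S via S→a: +{a}
  S via S→b A: +{b}
  S via S→c c: +{c}
  FIRST(S)={a,b,c}  FIRST(A)={a}  FIRST(B)={b,c}
iter 2: (no change)
  FIRST(S)={a,b,c}  FIRST(A)={a}  FIRST(B)={b,c}

FIRST(A) = ["a"]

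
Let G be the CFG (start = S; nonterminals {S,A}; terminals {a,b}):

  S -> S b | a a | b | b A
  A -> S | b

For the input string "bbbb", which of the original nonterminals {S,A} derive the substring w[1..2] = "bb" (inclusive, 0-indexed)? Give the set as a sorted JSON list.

CNF form of G:
  S -> S T0 | T0 A | T1 T1 | b
  A -> S T0 | T0 A | T1 T1 | b
  T0 -> b
  T1 -> a

CYK fill — only the sub-triangle for w[1..2]:
  [1..1]={A,S,T0}  "b"  orig:{A,S}
  [2..2]={A,S,T0}  "b"  orig:{A,S}
  [1..2]={A,S}  "bb"

Original NTs in T[1,2] deriving "bb": ["A", "S"]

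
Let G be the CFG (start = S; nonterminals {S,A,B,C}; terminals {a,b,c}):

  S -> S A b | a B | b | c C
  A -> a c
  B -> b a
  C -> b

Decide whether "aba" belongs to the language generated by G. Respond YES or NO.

Convert to CNF:
  S -> S X3 | T0 B | T1 C | b
  A -> T0 T1
  B -> T2 T0
  C -> b
  T0 -> a
  T1 -> c
  T2 -> b
  X3 -> A T2

Fill CYK table bottom-up:
  T[0,0] 'a' = {T0}  orig:{}
  T[1,1] 'b' = {C,S,T2}  orig:{C,S}
  T[2,2] 'a' = {T0}  orig:{}
  T[0,1] 'ab' = ∅
  T[1,2] 'ba' = {B}
  T[0,2] 'aba' = {S}

S ∈ T[0,2] ⇒ YES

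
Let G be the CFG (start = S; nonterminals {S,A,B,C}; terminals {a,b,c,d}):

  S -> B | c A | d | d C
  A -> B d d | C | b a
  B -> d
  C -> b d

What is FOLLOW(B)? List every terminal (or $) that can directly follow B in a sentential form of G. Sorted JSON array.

FIRST iteration:
pass 1:
  A via A→b a: +{b}
  B via B→d: +{d}
  C via C→b d: +{b}
  S via S→B: +{d}
  S via S→c A: +{c}
  FIRST(S)={c,d}  FIRST(A)={b}  FIRST(B)={d}  FIRST(C)={b}
pass 2:
  A via A→B d d: +{d}
  FIRST(S)={c,d}  FIRST(A)={b,d}  FIRST(B)={d}  FIRST(C)={b}
pass 3: (stable)
  FIRST(S)={c,d}  FIRST(A)={b,d}  FIRST(B)={d}  FIRST(C)={b}

Compute FOLLOW by fixpoint:
initialize: $ ∈ FOLLOW(S)
pass 1:
  A→B d d: FOLLOW(B) ⊇ FIRST(d) = {d}; new: +{d}
  S→B: FOLLOW(B) ⊇ FOLLOW(S) ⊇ {$}; new: +{$}
  S→c A: FOLLOW(A) ⊇ FOLLOW(S) ⊇ {$}; new: +{$}
  S→d C: FOLLOW(C) ⊇ FOLLOW(S) ⊇ {$}; new: +{$}
  S: {$}  A: {$}  B: {$,d}  C: {$}
pass 2: done
  S: {$}  A: {$}  B: {$,d}  C: {$}

FOLLOW(B) = ["$", "d"]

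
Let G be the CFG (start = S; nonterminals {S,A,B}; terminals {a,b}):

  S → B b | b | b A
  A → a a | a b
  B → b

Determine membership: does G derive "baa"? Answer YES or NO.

Convert to CNF:
  S -> B T1 | T1 A | b
  A -> T0 T0 | T0 T1
  B -> b
  T0 -> a
  T1 -> b

Fill CYK table bottom-up:
  cell(0,0) b: {B,S,T1}  orig:{B,S}
  cell(1,1) a: {T0}  orig:{}
  cell(2,2) a: {T0}  orig:{}
  cell(0,1) ba: ∅
  cell(1,2) aa: {A}
  cell(0,2) baa: {S}

S ∈ T[0,2] ⇒ YES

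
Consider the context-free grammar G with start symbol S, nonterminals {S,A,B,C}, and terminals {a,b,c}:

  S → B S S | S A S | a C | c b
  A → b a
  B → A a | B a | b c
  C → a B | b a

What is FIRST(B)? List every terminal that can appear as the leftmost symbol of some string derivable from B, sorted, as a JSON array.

Compute FIRST by fixpoint:
pass 1:
  A via A→b a: +{b}
  B via B→A a: +{b}
  C via C→a B: +{a}
  C via C→b a: +{b}
  S via S→B S S: +{b}
  S via S→a C: +{a}
  S via S→c b: +{c}
  FIRST(S)={a,b,c}  FIRST(A)={b}  FIRST(B)={b}  FIRST(C)={a,b}
pass 2: (no change)
  FIRST(S)={a,b,c}  FIRST(A)={b}  FIRST(B)={b}  FIRST(C)={a,b}

FIRST(B) = ["b"]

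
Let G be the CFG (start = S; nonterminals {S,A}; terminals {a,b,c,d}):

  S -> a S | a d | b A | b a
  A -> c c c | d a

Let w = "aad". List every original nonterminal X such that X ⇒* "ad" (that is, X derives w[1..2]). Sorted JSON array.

Convert to CNF:
  S -> T2 S | T2 T1 | T3 A | T3 T2
  A -> T0 X4 | T1 T2
  T0 -> c
  T1 -> d
  T2 -> a
  T3 -> b
  X4 -> T0 T0

CYK table (by increasing span) (cells [i..j] with 1 ≤ i ≤ j ≤ 2 only):
  [1..1]={T2}  "a"  orig:{}
  [2..2]={T1}  "d"  orig:{}
  [1..2]={S}  "ad"

Original NTs in T[1,2] deriving "ad": ["S"]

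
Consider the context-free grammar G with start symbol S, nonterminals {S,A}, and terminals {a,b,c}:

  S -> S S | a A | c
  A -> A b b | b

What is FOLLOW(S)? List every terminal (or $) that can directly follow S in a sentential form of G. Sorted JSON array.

FIRST sets, iterate to fixpoint:
round 1:
  A via A→b: +{b}
  S via S→a A: +{a}
  S via S→c: +{c}
  FIRST(S)={a,c}  FIRST(A)={b}
round 2: (stable)
  FIRST(S)={a,c}  FIRST(A)={b}

Compute FOLLOW by fixpoint:
initialize: $ ∈ FOLLOW(S)
pass 1:
  A→A b b: FOLLOW(A) ⊇ FIRST(b) = {b}; new: +{b}
  S→S S: FOLLOW(S) ⊇ FIRST(S) = {a,c}; new: +{a,c}
  S→a A: FOLLOW(A) ⊇ FOLLOW(S) ⊇ {$,a,c}; new: +{$,a,c}
  FOLLOW(S)={$,a,c}  FOLLOW(A)={$,a,b,c}
pass 2: done
  FOLLOW(S)={$,a,c}  FOLLOW(A)={$,a,b,c}

FOLLOW(S) = ["$", "a", "c"]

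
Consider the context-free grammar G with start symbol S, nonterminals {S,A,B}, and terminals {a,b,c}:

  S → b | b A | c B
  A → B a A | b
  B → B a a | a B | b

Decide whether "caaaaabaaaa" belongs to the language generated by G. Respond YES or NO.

CNF form of G:
  S -> T1 A | T2 B | b
  A -> B X3 | b
  B -> B X4 | T0 B | b
  T0 -> a
  T1 -> b
  T2 -> c
  X3 -> T0 A
  X4 -> T0 T0

Fill CYK table bottom-up:
  [0..0]={T2}  "c"  orig:{}
  [1..1]={T0}  "a"  orig:{}
  [2..2]={T0}  "a"  orig:{}
  [3..3]={T0}  "a"  orig:{}
  [4..4]={T0}  "a"  orig:{}
  [5..5]={T0}  "a"  orig:{}
  [6..6]={A,B,S,T1}  "b"  orig:{A,B,S}
  [7..7]={T0}  "a"  orig:{}
  [8..8]={T0}  "a"  orig:{}
  [9..9]={T0}  "a"  orig:{}
  [10..10]={T0}  "a"  orig:{}
  [0..1]=∅  "ca"
  [1..2]={X4}  "aa"  orig:{}
  [2..3]={X4}  "aa"  orig:{}
  [3..4]={X4}  "aa"  orig:{}
  [4..5]={X4}  "aa"  orig:{}
  [5..6]={B,X3}  "ab"  orig:{B}
  [6..7]=∅  "ba"
  [7..8]={X4}  "aa"  orig:{}
  [8..9]={X4}  "aa"  orig:{}
  [9..10]={X4}  "aa"  orig:{}
  [0..2]=∅  "caa"
  [1..3]=∅  "aaa"
  [2..4]=∅  "aaa"
  [3..5]=∅  "aaa"
  [4..6]={B}  "aab"
  [5..7]=∅  "aba"
  [6..8]={B}  "baa"
  [7..9]=∅  "aaa"
  [8..10]=∅  "aaa"
  [0..3]=∅  "caaa"
  [1..4]=∅  "aaaa"
  [2..5]=∅  "aaaa"
  [3..6]={B}  "aaab"
  [4..7]=∅  "aaba"
  [5..8]={B}  "abaa"
  [6..9]=∅  "baaa"
  [7..10]=∅  "aaaa"
  [0..4]=∅  "caaaa"
  [1..5]=∅  "aaaaa"
  [2..6]={B}  "aaaab"
  [3..7]=∅  "aaaba"
  [4..8]={B}  "aabaa"
  [5..9]=∅  "abaaa"
  [6..10]={B}  "baaaa"
  [0..5]=∅  "caaaaa"
  [1..6]={B}  "aaaaab"
  [2..7]=∅  "aaaaba"
  [3..8]={B}  "aaabaa"
  [4..9]=∅  "aabaaa"
  [5..10]={B}  "abaaaa"
  [0..6]={S}  "caaaaab"
  [1..7]=∅  "aaaaaba"
  [2..8]={B}  "aaaabaa"
  [3..9]=∅  "aaabaaa"
  [4..10]={B}  "aabaaaa"
  [0..7]=∅  "caaaaaba"
  [1..8]={B}  "aaaaabaa"
  [2..9]=∅  "aaaabaaa"
  [3..10]={B}  "aaabaaaa"
  [0..8]={S}  "caaaaabaa"
  [1..9]=∅  "aaaaabaaa"
  [2..10]={B}  "aaaabaaaa"
  [0..9]=∅  "caaaaabaaa"
  [1..10]={B}  "aaaaabaaaa"
  [0..10]={S}  "caaaaabaaaa"

S ∈ T[0,10] ⇒ YES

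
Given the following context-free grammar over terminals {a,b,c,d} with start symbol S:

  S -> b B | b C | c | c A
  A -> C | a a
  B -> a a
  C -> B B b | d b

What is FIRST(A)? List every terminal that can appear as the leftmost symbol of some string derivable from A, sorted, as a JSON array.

Compute FIRST by fixpoint:
round 1:
  A via A→a a: +{a}
  B via B→a a: +{a}
  C via C→B B b: +{a}
  C via C→d b: +{d}
  S via S→b B: +{b}
  S via S→c: +{c}
  S: {b,c}  A: {a}  B: {a}  C: {a,d}
round 2:
  A via A→C: +{d}
  S: {b,c}  A: {a,d}  B: {a}  C: {a,d}
round 3: done
  S: {b,c}  A: {a,d}  B: {a}  C: {a,d}

FIRST(A) = ["a", "d"]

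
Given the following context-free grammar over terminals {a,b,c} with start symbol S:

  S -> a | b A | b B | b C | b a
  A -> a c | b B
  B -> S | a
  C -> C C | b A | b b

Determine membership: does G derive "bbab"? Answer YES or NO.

CNF form of G:
  S -> T2 A | T2 B | T2 C | T2 T0 | a
  A -> T0 T1 | T2 B
  B -> T2 A | T2 B | T2 C | T2 T0 | a
  C -> C C | T2 A | T2 T2
  T0 -> a
  T1 -> c
  T2 -> b

Fill CYK table bottom-up:
  T[0,0] 'b' = {T2}  orig:{}
  T[1,1] 'b' = {T2}  orig:{}
  T[2,2] 'a' = {B,S,T0}  orig:{B,S}
  T[3,3] 'b' = {T2}  orig:{}
  T[0,1] 'bb' = {C}
  T[1,2] 'ba' = {A,B,S}
  T[2,3] 'ab' = ∅
  T[0,2] 'bba' = {A,B,C,S}
  T[1,3] 'bab' = ∅
  T[0,3] 'bbab' = ∅

S ∉ T[0,3] ⇒ NO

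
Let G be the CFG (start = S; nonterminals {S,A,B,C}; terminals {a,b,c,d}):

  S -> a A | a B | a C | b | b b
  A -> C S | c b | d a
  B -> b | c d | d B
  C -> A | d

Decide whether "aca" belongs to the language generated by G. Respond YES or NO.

Convert to CNF:
  S -> T1 T1 | T3 A | T3 B | T3 C | b
  A -> C S | T0 T1 | T2 T3
  B -> T0 T2 | T2 B | b
  C -> C S | T0 T1 | T2 T3 | d
  T0 -> c
  T1 -> b
  T2 -> d
  T3 -> a

Fill CYK table bottom-up:
  cell(0,0) a: {T3}  orig:{}
  cell(1,1) c: {T0}  orig:{}
  cell(2,2) a: {T3}  orig:{}
  cell(0,1) ac: ∅
  cell(1,2) ca: ∅
  cell(0,2) aca: ∅

S ∉ T[0,2] ⇒ NO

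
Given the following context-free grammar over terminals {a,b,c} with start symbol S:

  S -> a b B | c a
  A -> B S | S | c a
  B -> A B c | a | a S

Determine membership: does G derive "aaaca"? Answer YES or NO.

CNF form of G:
  S -> T0 X5 | T2 T0
  A -> B S | T0 X3 | T2 T0
  B -> A X4 | T0 S | a
  T0 -> a
  T1 -> b
  T2 -> c
  X3 -> T1 B
  X4 -> B T2
  X5 -> T1 B

CYK table (by increasing span):
  [0..0]={B,T0}  "a"  orig:{B}
  [1..1]={B,T0}  "a"  orig:{B}
  [2..2]={B,T0}  "a"  orig:{B}
  [3..3]={T2}  "c"  orig:{}
  [4..4]={B,T0}  "a"  orig:{B}
  [0..1]=∅  "aa"
  [1..2]=∅  "aa"
  [2..3]={X4}  "ac"  orig:{}
  [3..4]={A,S}  "ca"
  [0..2]=∅  "aaa"
  [1..3]=∅  "aac"
  [2..4]={A,B}  "aca"
  [0..3]=∅  "aaac"
  [1..4]=∅  "aaca"
  [0..4]=∅  "aaaca"

S ∉ T[0,4] ⇒ NO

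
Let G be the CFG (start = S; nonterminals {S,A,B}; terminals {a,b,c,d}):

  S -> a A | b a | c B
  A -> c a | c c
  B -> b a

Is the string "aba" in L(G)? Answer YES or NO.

Convert to CNF:
  S -> T0 B | T1 A | T2 T1
  A -> T0 T0 | T0 T1
  B -> T2 T1
  T0 -> c
  T1 -> a
  T2 -> b

CYK fill:
  T[0,0] 'a' = {T1}  orig:{}
  T[1,1] 'b' = {T2}  orig:{}
  T[2,2] 'a' = {T1}  orig:{}
  T[0,1] 'ab' = ∅
  T[1,2] 'ba' = {B,S}
  T[0,2] 'aba' = ∅

S ∉ T[0,2] ⇒ NO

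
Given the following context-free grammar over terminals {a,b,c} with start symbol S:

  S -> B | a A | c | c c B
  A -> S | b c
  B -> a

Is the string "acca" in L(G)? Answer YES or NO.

CNF form of G:
  S -> T0 A | T2 X4 | a | c
  A -> T0 A | T1 T2 | T2 X3 | a | c
  B -> a
  T0 -> a
  T1 -> b
  T2 -> c
  X3 -> T2 B
  X4 -> T2 B

CYK table (by increasing span):
  cell(0,0) a: {A,B,S,T0}  orig:{A,B,S}
  cell(1,1) c: {A,S,T2}  orig:{A,S}
  cell(2,2) c: {A,S,T2}  orig:{A,S}
  cell(3,3) a: {A,B,S,T0}  orig:{A,B,S}
  cell(0,1) ac: {A,S}
  cell(1,2) cc: ∅
  cell(2,3) ca: {X3,X4}  orig:{}
  cell(0,2) acc: ∅
  cell(1,3) cca: {A,S}
  cell(0,3) acca: {A,S}

S ∈ T[0,3] ⇒ YES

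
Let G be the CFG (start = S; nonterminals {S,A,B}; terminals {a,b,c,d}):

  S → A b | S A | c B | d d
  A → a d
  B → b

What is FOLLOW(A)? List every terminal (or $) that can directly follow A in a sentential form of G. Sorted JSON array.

FIRST iteration:
[1]
  A via A→a d: +{a}
  B via B→b: +{b}
  S via S→A b: +{a}
  S via S→c B: +{c}
  S via S→d d: +{d}
  FIRST(S)={a,c,d}  FIRST(A)={a}  FIRST(B)={b}
[2] — fixpoint
  FIRST(S)={a,c,d}  FIRST(A)={a}  FIRST(B)={b}

FOLLOW iteration:
initialize: $ ∈ FOLLOW(S)
iter 1:
  S→A b: FOLLOW(A) ⊇ FIRST(b) = {b}; new: +{b}
  S→S A: FOLLOW(S) ⊇ FIRST(A) = {a}; new: +{a}
  S→S A: FOLLOW(A) ⊇ FOLLOW(S) ⊇ {$,a}; new: +{$,a}
  S→c B: FOLLOW(B) ⊇ FOLLOW(S) ⊇ {$,a}; new: +{$,a}
  S: {$,a}  A: {$,a,b}  B: {$,a}
iter 2: — fixpoint
  S: {$,a}  A: {$,a,b}  B: {$,a}

FOLLOW(A) = ["$", "a", "b"]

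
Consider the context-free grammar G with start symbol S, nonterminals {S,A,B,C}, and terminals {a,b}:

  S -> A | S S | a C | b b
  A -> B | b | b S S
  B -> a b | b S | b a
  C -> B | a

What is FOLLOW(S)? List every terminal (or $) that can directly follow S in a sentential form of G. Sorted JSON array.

Compute FIRST by fixpoint:
iter 1:
  A via A→b: +{b}
  B via B→a b: +{a}
  B via B→b S: +{b}
  C via C→B: +{a,b}
  S via S→A: +{b}
  S via S→a C: +{a}
  FIRST[S]={a,b}  FIRST[A]={b}  FIRST[B]={a,b}  FIRST[C]={a,b}
iter 2:
  A via A→B: +{a}
  FIRST[S]={a,b}  FIRST[A]={a,b}  FIRST[B]={a,b}  FIRST[C]={a,b}
iter 3: — fixpoint
  FIRST[S]={a,b}  FIRST[A]={a,b}  FIRST[B]={a,b}  FIRST[C]={a,b}

FOLLOW sets:
initialize: $ ∈ FOLLOW(S)
pass 1:
  A→b S S: FOLLOW(S) ⊇ FIRST(S) = {a,b}; new: +{a,b}
  S→A: FOLLOW(A) ⊇ FOLLOW(S) ⊇ {$,a,b}; new: +{$,a,b}
  S→a C: FOLLOW(C) ⊇ FOLLOW(S) ⊇ {$,a,b}; new: +{$,a,b}
  FOLLOW(S)={$,a,b}  FOLLOW(A)={$,a,b}  FOLLOW(B)={}  FOLLOW(C)={$,a,b}
pass 2:
  A→B: FOLLOW(B) ⊇ FOLLOW(A) ⊇ {$,a,b}; new: +{$,a,b}
  FOLLOW(S)={$,a,b}  FOLLOW(A)={$,a,b}  FOLLOW(B)={$,a,b}  FOLLOW(C)={$,a,b}
pass 3: done
  FOLLOW(S)={$,a,b}  FOLLOW(A)={$,a,b}  FOLLOW(B)={$,a,b}  FOLLOW(C)={$,a,b}

FOLLOW(S) = ["$", "a", "b"]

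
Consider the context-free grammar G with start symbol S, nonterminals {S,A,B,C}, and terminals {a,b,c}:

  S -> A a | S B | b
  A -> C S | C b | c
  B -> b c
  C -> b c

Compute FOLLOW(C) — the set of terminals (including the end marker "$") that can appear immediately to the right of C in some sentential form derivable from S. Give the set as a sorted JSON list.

FIRST sets, iterate to fixpoint:
pass 1:
  A via A→c: +{c}
  B via B→b c: +{b}
  C via C→b c: +{b}
  S via S→A a: +{c}
  S via S→b: +{b}
  S: {b,c}  A: {c}  B: {b}  C: {b}
pass 2:
  A via A→C S: +{b}
  S: {b,c}  A: {b,c}  B: {b}  C: {b}
pass 3: (stable)
  S: {b,c}  A: {b,c}  B: {b}  C: {b}

FOLLOW sets:
FOLLOW(S) := {$}
round 1:
  A→C S: FOLLOW(C) ⊇ FIRST(S) = {b,c}; new: +{b,c}
  S→A a: FOLLOW(A) ⊇ FIRST(a) = {a}; new: +{a}
  S→S B: FOLLOW(S) ⊇ FIRST(B) = {b}; new: +{b}
  S→S B: FOLLOW(B) ⊇ FOLLOW(S) ⊇ {$,b}; new: +{$,b}
  S: {$,b}  A: {a}  B: {$,b}  C: {b,c}
round 2:
  A→C S: FOLLOW(S) ⊇ FOLLOW(A) ⊇ {a}; new: +{a}
  S→S B: FOLLOW(B) ⊇ FOLLOW(S) ⊇ {$,a,b}; new: +{a}
  S: {$,a,b}  A: {a}  B: {$,a,b}  C: {b,c}
round 3: (stable)
  S: {$,a,b}  A: {a}  B: {$,a,b}  C: {b,c}

FOLLOW(C) = ["b", "c"]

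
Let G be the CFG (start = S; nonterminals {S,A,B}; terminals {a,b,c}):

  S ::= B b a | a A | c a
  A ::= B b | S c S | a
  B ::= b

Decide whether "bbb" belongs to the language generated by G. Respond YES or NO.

Convert to CNF:
  S -> B X4 | T1 T2 | T2 A
  A -> B T0 | S X3 | a
  B -> b
  T0 -> b
  T1 -> c
  T2 -> a
  X3 -> T1 S
  X4 -> T0 T2

Fill CYK table bottom-up:
  cell(0,0) b: {B,T0}  orig:{B}
  cell(1,1) b: {B,T0}  orig:{B}
  cell(2,2) b: {B,T0}  orig:{B}
  cell(0,1) bb: {A}
  cell(1,2) bb: {A}
  cell(0,2) bbb: ∅

S ∉ T[0,2] ⇒ NO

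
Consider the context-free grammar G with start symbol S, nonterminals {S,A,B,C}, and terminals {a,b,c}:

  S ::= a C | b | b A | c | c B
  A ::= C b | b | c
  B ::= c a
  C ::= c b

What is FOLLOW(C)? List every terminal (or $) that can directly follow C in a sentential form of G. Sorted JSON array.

FIRST iteration:
round 1:
  A via A→b: +{b}
  A via A→c: +{c}
  B via B→c a: +{c}
  C via C→c b: +{c}
  S via S→a C: +{a}
  S via S→b: +{b}
  S via S→c: +{c}
  S: {a,b,c}  A: {b,c}  B: {c}  C: {c}
round 2: done
  S: {a,b,c}  A: {b,c}  B: {c}  C: {c}

FOLLOW iteration:
FOLLOW(S) := {$}
iter 1:
  A→C b: FOLLOW(C) ⊇ FIRST(b) = {b}; new: +{b}
  S→a C: FOLLOW(C) ⊇ FOLLOW(S) ⊇ {$}; new: +{$}
  S→b A: FOLLOW(A) ⊇ FOLLOW(S) ⊇ {$}; new: +{$}
  S→c B: FOLLOW(B) ⊇ FOLLOW(S) ⊇ {$}; new: +{$}
  FOLLOW(S)={$}  FOLLOW(A)={$}  FOLLOW(B)={$}  FOLLOW(C)={$,b}
iter 2: (no change)
  FOLLOW(S)={$}  FOLLOW(A)={$}  FOLLOW(B)={$}  FOLLOW(C)={$,b}

FOLLOW(C) = ["$", "b"]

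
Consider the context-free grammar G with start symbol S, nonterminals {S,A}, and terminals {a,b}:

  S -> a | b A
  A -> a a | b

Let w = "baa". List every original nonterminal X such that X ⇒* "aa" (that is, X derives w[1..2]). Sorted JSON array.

Convert to CNF:
  S -> T1 A | a
  A -> T0 T0 | b
  T0 -> a
  T1 -> b

CYK fill — only the sub-triangle for w[1..2]:
  [1..1]={S,T0}  "a"  orig:{S}
  [2..2]={S,T0}  "a"  orig:{S}
  [1..2]={A}  "aa"

Original NTs in T[1,2] deriving "aa": ["A"]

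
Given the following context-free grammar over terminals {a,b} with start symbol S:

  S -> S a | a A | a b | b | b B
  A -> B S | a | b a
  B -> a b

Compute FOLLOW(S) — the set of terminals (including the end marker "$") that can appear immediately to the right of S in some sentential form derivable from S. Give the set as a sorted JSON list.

Compute FIRST by fixpoint:
iter 1:
  A via A→a: +{a}
  A via A→b a: +{b}
  B via B→a b: +{a}
  S via S→a A: +{a}
  S via S→b: +{b}
  S: {a,b}  A: {a,b}  B: {a}
iter 2: — fixpoint
  S: {a,b}  A: {a,b}  B: {a}

Compute FOLLOW by fixpoint:
FOLLOW(S) := {$}
round 1:
  A→B S: FOLLOW(B) ⊇ FIRST(S) = {a,b}; new: +{a,b}
  S→S a: FOLLOW(S) ⊇ FIRST(a) = {a}; new: +{a}
  S→a A: FOLLOW(A) ⊇ FOLLOW(S) ⊇ {$,a}; new: +{$,a}
  S→b B: FOLLOW(B) ⊇ FOLLOW(S) ⊇ {$,a}; new: +{$}
  S: {$,a}  A: {$,a}  B: {$,a,b}
round 2: — fixpoint
  S: {$,a}  A: {$,a}  B: {$,a,b}

FOLLOW(S) = ["$", "a"]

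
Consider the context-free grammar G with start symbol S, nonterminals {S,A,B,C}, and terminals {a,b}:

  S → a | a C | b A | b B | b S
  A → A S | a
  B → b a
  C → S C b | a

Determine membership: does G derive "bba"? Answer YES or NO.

Convert to CNF:
  S -> T0 A | T0 B | T0 S | T1 C | a
  A -> A S | a
  B -> T0 T1
  C -> S X2 | a
  T0 -> b
  T1 -> a
  X2 -> C T0

CYK table (by increasing span):
  T[0,0] 'b' = {T0}  orig:{}
  T[1,1] 'b' = {T0}  orig:{}
  T[2,2] 'a' = {A,C,S,T1}  orig:{A,C,S}
  T[0,1] 'bb' = ∅
  T[1,2] 'ba' = {B,S}
  T[0,2] 'bba' = {S}

S ∈ T[0,2] ⇒ YES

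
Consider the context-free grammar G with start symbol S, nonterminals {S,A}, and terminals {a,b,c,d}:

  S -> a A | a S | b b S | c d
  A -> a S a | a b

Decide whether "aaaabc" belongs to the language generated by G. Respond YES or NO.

Convert to CNF:
  S -> T0 A | T0 S | T1 X5 | T2 T3
  A -> T0 T1 | T0 X4
  T0 -> a
  T1 -> b
  T2 -> c
  T3 -> d
  X4 -> S T0
  X5 -> T1 S

CYK fill:
  cell(0,0) a: {T0}  orig:{}
  cell(1,1) a: {T0}  orig:{}
  cell(2,2) a: {T0}  orig:{}
  cell(3,3) a: {T0}  orig:{}
  cell(4,4) b: {T1}  orig:{}
  cell(5,5) c: {T2}  orig:{}
  cell(0,1) aa: ∅
  cell(1,2) aa: ∅
  cell(2,3) aa: ∅
  cell(3,4) ab: {A}
  cell(4,5) bc: ∅
  cell(0,2) aaa: ∅
  cell(1,3) aaa: ∅
  cell(2,4) aab: {S}
  cell(3,5) abc: ∅
  cell(0,3) aaaa: ∅
  cell(1,4) aaab: {S}
  cell(2,5) aabc: ∅
  cell(0,4) aaaab: {S}
  cell(1,5) aaabc: ∅
  cell(0,5) aaaabc: ∅

S ∉ T[0,5] ⇒ NO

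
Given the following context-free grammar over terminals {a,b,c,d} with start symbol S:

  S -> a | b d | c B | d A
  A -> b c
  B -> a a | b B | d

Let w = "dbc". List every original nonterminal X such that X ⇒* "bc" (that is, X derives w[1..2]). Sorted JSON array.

Convert to CNF:
  S -> T0 T3 | T1 B | T3 A | a
  A -> T0 T1
  B -> T0 B | T2 T2 | d
  T0 -> b
  T1 -> c
  T2 -> a
  T3 -> d

Fill CYK table bottom-up (cells [i..j] with 1 ≤ i ≤ j ≤ 2 only):
  [1..1]={T0}  "b"  orig:{}
  [2..2]={T1}  "c"  orig:{}
  [1..2]={A}  "bc"

Original NTs in T[1,2] deriving "bc": ["A"]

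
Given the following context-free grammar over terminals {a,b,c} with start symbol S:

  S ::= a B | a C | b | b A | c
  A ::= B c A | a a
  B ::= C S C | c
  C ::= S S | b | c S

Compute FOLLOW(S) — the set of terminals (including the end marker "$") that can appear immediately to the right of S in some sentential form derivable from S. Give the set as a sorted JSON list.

Compute FIRST by fixpoint:
round 1:
  A via A→a a: +{a}
  B via B→c: +{c}
  C via C→b: +{b}
  C via C→c S: +{c}
  S via S→a B: +{a}
  S via S→b: +{b}
  S via S→c: +{c}
  FIRST[S]={a,b,c}  FIRST[A]={a}  FIRST[B]={c}  FIRST[C]={b,c}
round 2:
  A via A→B c A: +{c}
  B via B→C S C: +{b}
  C via C→S S: +{a}
  FIRST[S]={a,b,c}  FIRST[A]={a,c}  FIRST[B]={b,c}  FIRST[C]={a,b,c}
round 3:
  A via A→B c A: +{b}
  B via B→C S C: +{a}
  FIRST[S]={a,b,c}  FIRST[A]={a,b,c}  FIRST[B]={a,b,c}  FIRST[C]={a,b,c}
round 4: (stable)
  FIRST[S]={a,b,c}  FIRST[A]={a,b,c}  FIRST[B]={a,b,c}  FIRST[C]={a,b,c}

FOLLOW iteration:
FOLLOW(S) := {$}
pass 1:
  A→B c A: FOLLOW(B) ⊇ FIRST(c) = {c}; new: +{c}
  B→C S C: FOLLOW(C) ⊇ FIRST(S) = {a,b,c}; new: +{a,b,c}
  B→C S C: FOLLOW(S) ⊇ FIRST(C) = {a,b,c}; new: +{a,b,c}
  S→a B: FOLLOW(B) ⊇ FOLLOW(S) ⊇ {$,a,b,c}; new: +{$,a,b}
  S→a C: FOLLOW(C) ⊇ FOLLOW(S) ⊇ {$,a,b,c}; new: +{$}
  S→b A: FOLLOW(A) ⊇ FOLLOW(S) ⊇ {$,a,b,c}; new: +{$,a,b,c}
  FOLLOW[S]={$,a,b,c}  FOLLOW[A]={$,a,b,c}  FOLLOW[B]={$,a,b,c}  FOLLOW[C]={$,a,b,c}
pass 2: (no change)
  FOLLOW[S]={$,a,b,c}  FOLLOW[A]={$,a,b,c}  FOLLOW[B]={$,a,b,c}  FOLLOW[C]={$,a,b,c}

FOLLOW(S) = ["$", "a", "b", "c"]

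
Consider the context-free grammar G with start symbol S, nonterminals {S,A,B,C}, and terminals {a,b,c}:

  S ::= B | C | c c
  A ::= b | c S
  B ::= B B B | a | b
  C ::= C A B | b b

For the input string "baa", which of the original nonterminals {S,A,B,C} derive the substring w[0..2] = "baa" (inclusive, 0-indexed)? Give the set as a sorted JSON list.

Convert to CNF:
  S -> B X4 | C X5 | T0 T0 | T1 T1 | a | b
  A -> T0 S | b
  B -> B X2 | a | b
  C -> C X3 | T1 T1
  T0 -> c
  T1 -> b
  X2 -> B B
  X3 -> A B
  X4 -> B B
  X5 -> A B

Fill CYK table bottom-up (cells [i..j] with 0 ≤ i ≤ j ≤ 2 only):
  T[0,0] 'b' = {A,B,S,T1}  orig:{A,B,S}
  T[1,1] 'a' = {B,S}
  T[2,2] 'a' = {B,S}
  T[0,1] 'ba' = {X2,X3,X4,X5}  orig:{}
  T[1,2] 'aa' = {X2,X4}  orig:{}
  T[0,2] 'baa' = {B,S}

Original NTs in T[0,2] deriving "baa": ["B", "S"]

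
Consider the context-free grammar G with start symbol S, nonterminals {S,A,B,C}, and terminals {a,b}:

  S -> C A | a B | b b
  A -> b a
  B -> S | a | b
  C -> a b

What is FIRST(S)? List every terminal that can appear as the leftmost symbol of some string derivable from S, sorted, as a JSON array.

FIRST iteration:
iter 1:
  A via A→b a: +{b}
  B via B→a: +{a}
  B via B→b: +{b}
  C via C→a b: +{a}
  S via S→C A: +{a}
  S via S→b b: +{b}
  S: {a,b}  A: {b}  B: {a,b}  C: {a}
iter 2: — fixpoint
  S: {a,b}  A: {b}  B: {a,b}  C: {a}

FIRST(S) = ["a", "b"]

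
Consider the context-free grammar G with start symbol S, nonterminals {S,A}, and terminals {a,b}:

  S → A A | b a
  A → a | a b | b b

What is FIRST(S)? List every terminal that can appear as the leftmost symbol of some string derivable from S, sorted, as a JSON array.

Compute FIRST by fixpoint:
iter 1:
  A via A→a: +{a}
  A via A→b b: +{b}
  S via S→A A: +{a,b}
  FIRST(S)={a,b}  FIRST(A)={a,b}
iter 2: done
  FIRST(S)={a,b}  FIRST(A)={a,b}

FIRST(S) = ["a", "b"]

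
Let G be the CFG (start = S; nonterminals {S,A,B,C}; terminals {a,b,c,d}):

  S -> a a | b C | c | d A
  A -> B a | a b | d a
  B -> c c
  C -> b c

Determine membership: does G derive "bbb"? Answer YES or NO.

Convert to CNF:
  S -> T0 T0 | T1 C | T2 A | c
  A -> B T0 | T0 T1 | T2 T0
  B -> T3 T3
  C -> T1 T3
  T0 -> a
  T1 -> b
  T2 -> d
  T3 -> c

CYK table (by increasing span):
  T[0,0] 'b' = {T1}  orig:{}
  T[1,1] 'b' = {T1}  orig:{}
  T[2,2] 'b' = {T1}  orig:{}
  T[0,1] 'bb' = ∅
  T[1,2] 'bb' = ∅
  T[0,2] 'bbb' = ∅

S ∉ T[0,2] ⇒ NO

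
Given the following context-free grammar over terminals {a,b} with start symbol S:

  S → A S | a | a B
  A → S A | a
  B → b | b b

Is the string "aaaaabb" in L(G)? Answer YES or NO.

CNF form of G:
  S -> A S | T1 B | a
  A -> S A | a
  B -> T0 T0 | b
  T0 -> b
  T1 -> a

CYK fill:
  cell(0,0) a: {A,S,T1}  orig:{A,S}
  cell(1,1) a: {A,S,T1}  orig:{A,S}
  cell(2,2) a: {A,S,T1}  orig:{A,S}
  cell(3,3) a: {A,S,T1}  orig:{A,S}
  cell(4,4) a: {A,S,T1}  orig:{A,S}
  cell(5,5) b: {B,T0}  orig:{B}
  cell(6,6) b: {B,T0}  orig:{B}
  cell(0,1) aa: {A,S}
  cell(1,2) aa: {A,S}
  cell(2,3) aa: {A,S}
  cell(3,4) aa: {A,S}
  cell(4,5) ab: {S}
  cell(5,6) bb: {B}
  cell(0,2) aaa: {A,S}
  cell(1,3) aaa: {A,S}
  cell(2,4) aaa: {A,S}
  cell(3,5) aab: {S}
  cell(4,6) abb: {S}
  cell(0,3) aaaa: {A,S}
  cell(1,4) aaaa: {A,S}
  cell(2,5) aaab: {S}
  cell(3,6) aabb: {S}
  cell(0,4) aaaaa: {A,S}
  cell(1,5) aaaab: {S}
  cell(2,6) aaabb: {S}
  cell(0,5) aaaaab: {S}
  cell(1,6) aaaabb: {S}
  cell(0,6) aaaaabb: {S}

S ∈ T[0,6] ⇒ YES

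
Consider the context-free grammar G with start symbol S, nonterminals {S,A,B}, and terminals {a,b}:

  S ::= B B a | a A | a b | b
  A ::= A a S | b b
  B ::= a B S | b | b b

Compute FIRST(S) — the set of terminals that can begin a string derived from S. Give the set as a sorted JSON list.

Compute FIRST by fixpoint:
round 1:
  A via A→b b: +{b}
  B via B→a B S: +{a}
  B via B→b: +{b}
  S via S→B B a: +{a,b}
  FIRST[S]={a,b}  FIRST[A]={b}  FIRST[B]={a,b}
round 2: (no change)
  FIRST[S]={a,b}  FIRST[A]={b}  FIRST[B]={a,b}

FIRST(S) = ["a", "b"]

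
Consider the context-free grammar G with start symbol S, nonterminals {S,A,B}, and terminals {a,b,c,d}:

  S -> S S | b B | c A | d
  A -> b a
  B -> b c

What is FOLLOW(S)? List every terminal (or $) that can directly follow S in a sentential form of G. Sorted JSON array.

Compute FIRST by fixpoint:
[1]
  A via A→b a: +{b}
  B via B→b c: +{b}
  S via S→b B: +{b}
  S via S→c A: +{c}
  S via S→d: +{d}
  FIRST(S)={b,c,d}  FIRST(A)={b}  FIRST(B)={b}
[2] (no change)
  FIRST(S)={b,c,d}  FIRST(A)={b}  FIRST(B)={b}

FOLLOW sets:
FOLLOW(S) := {$}
iter 1:
  S→S S: FOLLOW(S) ⊇ FIRST(S) = {b,c,d}; new: +{b,c,d}
  S→b B: FOLLOW(B) ⊇ FOLLOW(S) ⊇ {$,b,c,d}; new: +{$,b,c,d}
  S→c A: FOLLOW(A) ⊇ FOLLOW(S) ⊇ {$,b,c,d}; new: +{$,b,c,d}
  FOLLOW[S]={$,b,c,d}  FOLLOW[A]={$,b,c,d}  FOLLOW[B]={$,b,c,d}
iter 2: (no change)
  FOLLOW[S]={$,b,c,d}  FOLLOW[A]={$,b,c,d}  FOLLOW[B]={$,b,c,d}

FOLLOW(S) = ["$", "b", "c", "d"]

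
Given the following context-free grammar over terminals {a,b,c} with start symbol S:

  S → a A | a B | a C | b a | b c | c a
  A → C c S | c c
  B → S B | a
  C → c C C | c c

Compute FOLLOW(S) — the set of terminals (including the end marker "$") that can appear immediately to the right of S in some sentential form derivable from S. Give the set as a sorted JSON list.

Compute FIRST by fixpoint:
[1]
  A via A→c c: +{c}
  B via B→a: +{a}
  C via C→c C C: +{c}
  S via S→a A: +{a}
  S via S→b a: +{b}
  S via S→c a: +{c}
  S: {a,b,c}  A: {c}  B: {a}  C: {c}
[2]
  B via B→S B: +{b,c}
  S: {a,b,c}  A: {c}  B: {a,b,c}  C: {c}
[3] (stable)
  S: {a,b,c}  A: {c}  B: {a,b,c}  C: {c}

Compute FOLLOW by fixpoint:
FOLLOW(S) := {$}
[1]
  A→C c S: FOLLOW(C) ⊇ FIRST(c) = {c}; new: +{c}
  B→S B: FOLLOW(S) ⊇ FIRST(B) = {a,b,c}; new: +{a,b,c}
  S→a A: FOLLOW(A) ⊇ FOLLOW(S) ⊇ {$,a,b,c}; new: +{$,a,b,c}
  S→a B: FOLLOW(B) ⊇ FOLLOW(S) ⊇ {$,a,b,c}; new: +{$,a,b,c}
  S→a C: FOLLOW(C) ⊇ FOLLOW(S) ⊇ {$,a,b,c}; new: +{$,a,b}
  S: {$,a,b,c}  A: {$,a,b,c}  B: {$,a,b,c}  C: {$,a,b,c}
[2] done
  S: {$,a,b,c}  A: {$,a,b,c}  B: {$,a,b,c}  C: {$,a,b,c}

FOLLOW(S) = ["$", "a", "b", "c"]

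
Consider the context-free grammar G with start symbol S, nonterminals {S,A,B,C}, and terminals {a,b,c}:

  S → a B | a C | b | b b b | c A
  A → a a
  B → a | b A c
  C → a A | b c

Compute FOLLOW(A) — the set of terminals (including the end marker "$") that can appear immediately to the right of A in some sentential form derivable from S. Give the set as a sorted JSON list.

Compute FIRST by fixpoint:
iter 1:
  A via A→a a: +{a}
  B via B→a: +{a}
  B via B→b A c: +{b}
  C via C→a A: +{a}
  C via C→b c: +{b}
  S via S→a B: +{a}
  S via S→b: +{b}
  S via S→c A: +{c}
  FIRST[S]={a,b,c}  FIRST[A]={a}  FIRST[B]={a,b}  FIRST[C]={a,b}
iter 2: (stable)
  FIRST[S]={a,b,c}  FIRST[A]={a}  FIRST[B]={a,b}  FIRST[C]={a,b}

Compute FOLLOW by fixpoint:
seed FOLLOW(S) with $
round 1:
  B→b A c: FOLLOW(A) ⊇ FIRST(c) = {c}; new: +{c}
  S→a B: FOLLOW(B) ⊇ FOLLOW(S) ⊇ {$}; new: +{$}
  S→a C: FOLLOW(C) ⊇ FOLLOW(S) ⊇ {$}; new: +{$}
  S→c A: FOLLOW(A) ⊇ FOLLOW(S) ⊇ {$}; new: +{$}
  FOLLOW[S]={$}  FOLLOW[A]={$,c}  FOLLOW[B]={$}  FOLLOW[C]={$}
round 2: — fixpoint
  FOLLOW[S]={$}  FOLLOW[A]={$,c}  FOLLOW[B]={$}  FOLLOW[C]={$}

FOLLOW(A) = ["$", "c"]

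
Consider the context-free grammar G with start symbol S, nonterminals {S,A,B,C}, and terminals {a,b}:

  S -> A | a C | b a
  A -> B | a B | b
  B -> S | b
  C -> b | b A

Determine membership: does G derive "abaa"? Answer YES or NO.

Convert to CNF:
  S -> T0 B | T0 C | T1 T0 | b
  A -> T0 B | T0 C | T1 T0 | b
  B -> T0 B | T0 C | T1 T0 | b
  C -> T1 A | b
  T0 -> a
  T1 -> b

Fill CYK table bottom-up:
  [0..0]={T0}  "a"  orig:{}
  [1..1]={A,B,C,S,T1}  "b"  orig:{A,B,C,S}
  [2..2]={T0}  "a"  orig:{}
  [3..3]={T0}  "a"  orig:{}
  [0..1]={A,B,S}  "ab"
  [1..2]={A,B,S}  "ba"
  [2..3]=∅  "aa"
  [0..2]={A,B,S}  "aba"
  [1..3]=∅  "baa"
  [0..3]=∅  "abaa"

S ∉ T[0,3] ⇒ NO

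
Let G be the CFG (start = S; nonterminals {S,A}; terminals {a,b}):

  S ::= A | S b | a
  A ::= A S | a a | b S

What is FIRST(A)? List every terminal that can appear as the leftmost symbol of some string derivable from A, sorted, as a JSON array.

FIRST sets, iterate to fixpoint:
[1]
  A via A→a a: +{a}
  A via A→b S: +{b}
  S via S→A: +{a,b}
  FIRST(S)={a,b}  FIRST(A)={a,b}
[2] (no change)
  FIRST(S)={a,b}  FIRST(A)={a,b}

FIRST(A) = ["a", "b"]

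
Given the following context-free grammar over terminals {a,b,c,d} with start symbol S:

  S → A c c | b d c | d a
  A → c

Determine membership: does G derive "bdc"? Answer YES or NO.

CNF form of G:
  S -> A X4 | T1 X5 | T2 T3
  A -> c
  T0 -> c
  T1 -> b
  T2 -> d
  T3 -> a
  X4 -> T0 T0
  X5 -> T2 T0

CYK fill:
  T[0,0] 'b' = {T1}  orig:{}
  T[1,1] 'd' = {T2}  orig:{}
  T[2,2] 'c' = {A,T0}  orig:{A}
  T[0,1] 'bd' = ∅
  T[1,2] 'dc' = {X5}  orig:{}
  T[0,2] 'bdc' = {S}

S ∈ T[0,2] ⇒ YES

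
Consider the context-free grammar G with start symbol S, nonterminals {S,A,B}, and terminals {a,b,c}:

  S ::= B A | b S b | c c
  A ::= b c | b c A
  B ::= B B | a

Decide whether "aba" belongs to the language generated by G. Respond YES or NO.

CNF form of G:
  S -> B A | T0 X3 | T1 T1
  A -> T0 T1 | T0 X2
  B -> B B | a
  T0 -> b
  T1 -> c
  X2 -> T1 A
  X3 -> S T0

CYK table (by increasing span):
  cell(0,0) a: {B}
  cell(1,1) b: {T0}  orig:{}
  cell(2,2) a: {B}
  cell(0,1) ab: ∅
  cell(1,2) ba: ∅
  cell(0,2) aba: ∅

S ∉ T[0,2] ⇒ NO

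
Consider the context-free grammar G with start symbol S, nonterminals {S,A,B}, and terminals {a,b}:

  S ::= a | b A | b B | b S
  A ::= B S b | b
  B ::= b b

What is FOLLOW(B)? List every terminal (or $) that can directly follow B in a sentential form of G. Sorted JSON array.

FIRST iteration:
pass 1:
  A via A→b: +{b}
  B via B→b b: +{b}
  S via S→a: +{a}
  S via S→b A: +{b}
  FIRST[S]={a,b}  FIRST[A]={b}  FIRST[B]={b}
pass 2: (no change)
  FIRST[S]={a,b}  FIRST[A]={b}  FIRST[B]={b}

FOLLOW sets:
FOLLOW(S) := {$}
pass 1:
  A→B S b: FOLLOW(B) ⊇ FIRST(S) = {a,b}; new: +{a,b}
  A→B S b: FOLLOW(S) ⊇ FIRST(b) = {b}; new: +{b}
  S→b A: FOLLOW(A) ⊇ FOLLOW(S) ⊇ {$,b}; new: +{$,b}
  S→b B: FOLLOW(B) ⊇ FOLLOW(S) ⊇ {$,b}; new: +{$}
  FOLLOW[S]={$,b}  FOLLOW[A]={$,b}  FOLLOW[B]={$,a,b}
pass 2: (stable)
  FOLLOW[S]={$,b}  FOLLOW[A]={$,b}  FOLLOW[B]={$,a,b}

FOLLOW(B) = ["$", "a", "b"]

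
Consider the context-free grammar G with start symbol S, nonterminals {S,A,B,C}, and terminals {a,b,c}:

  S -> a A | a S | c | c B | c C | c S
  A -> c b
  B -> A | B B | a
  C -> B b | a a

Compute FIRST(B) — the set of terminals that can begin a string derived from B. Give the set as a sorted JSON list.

FIRST iteration:
pass 1:
  A via A→c b: +{c}
  B via B→A: +{c}
  B via B→a: +{a}
  C via C→B b: +{a,c}
  S via S→a A: +{a}
  S via S→c: +{c}
  FIRST[S]={a,c}  FIRST[A]={c}  FIRST[B]={a,c}  FIRST[C]={a,c}
pass 2: — fixpoint
  FIRST[S]={a,c}  FIRST[A]={c}  FIRST[B]={a,c}  FIRST[C]={a,c}

FIRST(B) = ["a", "c"]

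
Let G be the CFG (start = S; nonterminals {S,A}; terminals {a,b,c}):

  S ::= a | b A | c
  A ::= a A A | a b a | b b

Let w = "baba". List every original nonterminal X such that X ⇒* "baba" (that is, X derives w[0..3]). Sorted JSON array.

CNF form of G:
  S -> T1 A | a | c
  A -> T0 X2 | T0 X3 | T1 T1
  T0 -> a
  T1 -> b
  X2 -> A A
  X3 -> T1 T0

Fill CYK table bottom-up, restricted to cells inside w[0..3]:
  T[0,0] 'b' = {T1}  orig:{}
  T[1,1] 'a' = {S,T0}  orig:{S}
  T[2,2] 'b' = {T1}  orig:{}
  T[3,3] 'a' = {S,T0}  orig:{S}
  T[0,1] 'ba' = {X3}  orig:{}
  T[1,2] 'ab' = ∅
  T[2,3] 'ba' = {X3}  orig:{}
  T[0,2] 'bab' = ∅
  T[1,3] 'aba' = {A}
  T[0,3] 'baba' = {S}

Original NTs in T[0,3] deriving "baba": ["S"]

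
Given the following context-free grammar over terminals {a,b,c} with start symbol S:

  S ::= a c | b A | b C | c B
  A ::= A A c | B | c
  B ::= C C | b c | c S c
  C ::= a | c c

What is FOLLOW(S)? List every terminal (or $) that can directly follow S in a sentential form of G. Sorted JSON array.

FIRST iteration:
pass 1:
  A via A→c: +{c}
  B via B→b c: +{b}
  B via B→c S c: +{c}
  C via C→a: +{a}
  C via C→c c: +{c}
  S via S→a c: +{a}
  S via S→b A: +{b}
  S via S→c B: +{c}
  FIRST[S]={a,b,c}  FIRST[A]={c}  FIRST[B]={b,c}  FIRST[C]={a,c}
pass 2:
  A via A→B: +{b}
  B via B→C C: +{a}
  FIRST[S]={a,b,c}  FIRST[A]={b,c}  FIRST[B]={a,b,c}  FIRST[C]={a,c}
pass 3:
  A via A→B: +{a}
  FIRST[S]={a,b,c}  FIRST[A]={a,b,c}  FIRST[B]={a,b,c}  FIRST[C]={a,c}
pass 4: done
  FIRST[S]={a,b,c}  FIRST[A]={a,b,c}  FIRST[B]={a,b,c}  FIRST[C]={a,c}

Compute FOLLOW by fixpoint:
seed FOLLOW(S) with $
iter 1:
  A→A A c: FOLLOW(A) ⊇ FIRST(A) = {a,b,c}; new: +{a,b,c}
  A→B: FOLLOW(B) ⊇ FOLLOW(A) ⊇ {a,b,c}; new: +{a,b,c}
  B→C C: FOLLOW(C) ⊇ FIRST(C) = {a,c}; new: +{a,c}
  B→C C: FOLLOW(C) ⊇ FOLLOW(B) ⊇ {a,b,c}; new: +{b}
  B→c S c: FOLLOW(S) ⊇ FIRST(c) = {c}; new: +{c}
  S→b A: FOLLOW(A) ⊇ FOLLOW(S) ⊇ {$,c}; new: +{$}
  S→b C: FOLLOW(C) ⊇ FOLLOW(S) ⊇ {$,c}; new: +{$}
  S→c B: FOLLOW(B) ⊇ FOLLOW(S) ⊇ {$,c}; new: +{$}
  S: {$,c}  A: {$,a,b,c}  B: {$,a,b,c}  C: {$,a,b,c}
iter 2: done
  S: {$,c}  A: {$,a,b,c}  B: {$,a,b,c}  C: {$,a,b,c}

FOLLOW(S) = ["$", "c"]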